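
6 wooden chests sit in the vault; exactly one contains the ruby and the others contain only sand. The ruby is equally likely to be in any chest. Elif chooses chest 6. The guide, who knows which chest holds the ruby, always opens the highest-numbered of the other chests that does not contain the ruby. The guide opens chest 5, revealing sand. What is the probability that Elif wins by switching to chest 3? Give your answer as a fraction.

1/5

Condition on the true location of the ruby.
If it is in any of chests 1, 2, 3, 4, and 6 (prior 1/6 each): chest 5 is the highest-numbered option available, probability 1; weight (1/6)·1 = 1/6 each.
If it is in chest 5 (prior 1/6): the guide opened chest 5, so this case is ruled out; weight (1/6)·0 = 0.
The weights sum to 5/6.
So P(the ruby in chest 3 | the guide opened chest 5) = (1/6) / (5/6) = 1/5.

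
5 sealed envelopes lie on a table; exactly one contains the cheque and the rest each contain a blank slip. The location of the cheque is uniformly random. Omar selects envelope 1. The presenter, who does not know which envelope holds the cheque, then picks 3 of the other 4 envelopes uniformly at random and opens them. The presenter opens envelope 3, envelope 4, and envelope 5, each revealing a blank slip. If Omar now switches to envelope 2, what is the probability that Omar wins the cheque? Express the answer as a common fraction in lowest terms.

Condition on the true location of the cheque.
If it is in either of envelopes 1 and 2 (prior 1/5 each): the presenter picks exactly this set with probability 1/4 regardless, and none is the prize; weight (1/5)·(1/4) = 1/20 each.
If it is in any of envelopes 3, 4, and 5 (prior 1/5 each): that envelope was opened and seen not to hold the prize — ruled out; weight (1/5)·0 = 0 each.
The weights sum to 1/10.
So P(the cheque in envelope 2 | the presenter opened envelope 3, envelope 4, and envelope 5) = (1/20) / (1/10) = 1/2.

1/2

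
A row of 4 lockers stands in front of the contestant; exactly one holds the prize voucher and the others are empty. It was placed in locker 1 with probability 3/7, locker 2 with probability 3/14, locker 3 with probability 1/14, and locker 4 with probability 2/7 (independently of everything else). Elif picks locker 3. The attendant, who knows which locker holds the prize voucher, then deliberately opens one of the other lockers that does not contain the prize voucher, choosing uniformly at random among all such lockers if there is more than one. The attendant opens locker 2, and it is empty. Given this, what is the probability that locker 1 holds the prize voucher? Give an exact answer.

Apply Bayes' rule, conditioning on where the prize voucher actually is.
If it is in locker 1 (prior 3/7): the attendant has 2 equally likely choices, so probability 1/2; weight (3/7)·(1/2) = 3/14.
If it is in locker 2 (prior 3/14): the attendant opened locker 2, so this case is ruled out; weight (3/14)·0 = 0.
If it is in locker 3 (prior 1/14): the attendant has 3 equally likely choices, so probability 1/3; weight (1/14)·(1/3) = 1/42.
If it is in locker 4 (prior 2/7): the attendant has 2 equally likely choices, so probability 1/2; weight (2/7)·(1/2) = 1/7.
The weights sum to 8/21.
So P(the prize voucher in locker 1 | the attendant opened locker 2) = (3/14) / (8/21) = 9/16.

9/16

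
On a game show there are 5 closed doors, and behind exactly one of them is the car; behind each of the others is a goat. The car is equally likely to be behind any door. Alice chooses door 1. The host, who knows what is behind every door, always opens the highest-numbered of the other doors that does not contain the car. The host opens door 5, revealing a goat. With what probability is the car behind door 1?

Apply Bayes' rule, conditioning on where the car actually is.
If it is behind any of doors 1, 2, 3, and 4 (prior 1/5 each): door 5 is the highest-numbered option available, probability 1; weight (1/5)·1 = 1/5 each.
If it is behind door 5 (prior 1/5): the host opened door 5, so this case is ruled out; weight (1/5)·0 = 0.
The weights sum to 4/5.
So P(the car behind door 1 | the host opened door 5) = (1/5) / (4/5) = 1/4.

1/4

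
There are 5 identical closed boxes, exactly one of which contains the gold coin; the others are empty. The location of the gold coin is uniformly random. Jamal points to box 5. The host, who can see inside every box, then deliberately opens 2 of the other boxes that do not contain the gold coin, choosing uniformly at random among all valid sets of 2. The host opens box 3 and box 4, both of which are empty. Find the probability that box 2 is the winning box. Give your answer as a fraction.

Consider each possible location of the gold coin in turn.
If it is in either of boxes 1 and 2 (prior 1/5 each): the host has 3 equally likely choices, so probability 1/3; weight (1/5)·(1/3) = 1/15 each.
If it is in either of boxes 3 and 4 (prior 1/5 each): that box was opened and seen not to hold the prize — ruled out; weight (1/5)·0 = 0 each.
If it is in box 5 (prior 1/5): the host has 6 equally likely choices, so probability 1/6; weight (1/5)·(1/6) = 1/30.
The weights sum to 1/6.
So P(the gold coin in box 2 | the host opened box 3 and box 4) = (1/15) / (1/6) = 2/5.

2/5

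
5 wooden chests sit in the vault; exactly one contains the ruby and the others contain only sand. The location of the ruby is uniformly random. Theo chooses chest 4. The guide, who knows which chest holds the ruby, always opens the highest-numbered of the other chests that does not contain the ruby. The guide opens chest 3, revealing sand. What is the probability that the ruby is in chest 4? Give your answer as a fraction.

Consider each possible location of the ruby in turn.
If it is in any of chests 1, 2, and 4 (prior 1/5 each): the guide would have opened chest 5 instead, probability 0; weight (1/5)·0 = 0 each.
If it is in chest 3 (prior 1/5): the guide opened chest 3, so this case is ruled out; weight (1/5)·0 = 0.
If it is in chest 5 (prior 1/5): chest 3 is the highest-numbered option available, probability 1; weight (1/5)·1 = 1/5.
The weights sum to 1/5.
So P(the ruby in chest 4 | the guide opened chest 3) = 0 / (1/5) = 0.

0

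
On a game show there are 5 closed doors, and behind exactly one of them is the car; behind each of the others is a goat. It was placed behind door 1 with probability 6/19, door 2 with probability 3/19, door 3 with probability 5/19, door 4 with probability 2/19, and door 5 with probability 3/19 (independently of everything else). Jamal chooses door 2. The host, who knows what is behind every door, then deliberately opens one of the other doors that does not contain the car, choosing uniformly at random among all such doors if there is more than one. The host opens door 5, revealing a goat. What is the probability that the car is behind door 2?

Consider each possible location of the car in turn.
If it is behind door 1 (prior 6/19): the host has 3 equally likely choices, so probability 1/3; weight (6/19)·(1/3) = 2/19.
If it is behind door 2 (prior 3/19): the host has 4 equally likely choices, so probability 1/4; weight (3/19)·(1/4) = 3/76.
If it is behind door 3 (prior 5/19): the host has 3 equally likely choices, so probability 1/3; weight (5/19)·(1/3) = 5/57.
If it is behind door 4 (prior 2/19): the host has 3 equally likely choices, so probability 1/3; weight (2/19)·(1/3) = 2/57.
If it is behind door 5 (prior 3/19): the host opened door 5, so this case is ruled out; weight (3/19)·0 = 0.
The weights sum to 61/228.
So P(the car behind door 2 | the host opened door 5) = (3/76) / (61/228) = 9/61.

9/61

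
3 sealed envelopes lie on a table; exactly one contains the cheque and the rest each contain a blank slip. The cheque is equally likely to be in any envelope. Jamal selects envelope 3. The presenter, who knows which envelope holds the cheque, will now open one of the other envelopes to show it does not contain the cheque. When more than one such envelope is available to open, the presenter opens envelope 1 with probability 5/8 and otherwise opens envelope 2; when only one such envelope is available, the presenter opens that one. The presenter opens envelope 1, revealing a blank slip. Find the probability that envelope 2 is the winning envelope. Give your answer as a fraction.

8/13

Apply Bayes' rule, conditioning on where the cheque actually is.
If it is in envelope 1 (prior 1/3): the presenter opened envelope 1, so this case is ruled out; weight (1/3)·0 = 0.
If it is in envelope 2 (prior 1/3): only envelope 1 is available, probability 1; weight (1/3)·1 = 1/3.
If it is in envelope 3 (prior 1/3): envelope 1 is available, opened with probability 5/8; weight (1/3)·(5/8) = 5/24.
The weights sum to 13/24.
So P(the cheque in envelope 2 | the presenter opened envelope 1) = (1/3) / (13/24) = 8/13.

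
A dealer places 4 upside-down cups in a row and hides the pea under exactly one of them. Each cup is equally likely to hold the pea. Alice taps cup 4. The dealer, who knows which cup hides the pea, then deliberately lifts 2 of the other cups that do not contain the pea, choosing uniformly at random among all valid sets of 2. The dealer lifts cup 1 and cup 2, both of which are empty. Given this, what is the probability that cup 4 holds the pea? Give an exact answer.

Consider each possible location of the pea in turn.
If it is under either of cups 1 and 2 (prior 1/4 each): that cup was opened and seen not to hold the prize — ruled out; weight (1/4)·0 = 0 each.
If it is under cup 3 (prior 1/4): the dealer has no choice, probability 1; weight (1/4)·1 = 1/4.
If it is under cup 4 (prior 1/4): the dealer has 3 equally likely choices, so probability 1/3; weight (1/4)·(1/3) = 1/12.
The weights sum to 1/3.
So P(the pea under cup 4 | the dealer opened cup 1 and cup 2) = (1/12) / (1/3) = 1/4.

1/4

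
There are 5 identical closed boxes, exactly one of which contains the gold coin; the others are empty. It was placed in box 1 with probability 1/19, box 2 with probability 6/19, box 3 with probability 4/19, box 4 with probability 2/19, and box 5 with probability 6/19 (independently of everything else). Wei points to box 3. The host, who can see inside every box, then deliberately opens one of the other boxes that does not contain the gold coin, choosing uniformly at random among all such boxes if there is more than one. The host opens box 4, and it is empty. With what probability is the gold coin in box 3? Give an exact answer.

Apply Bayes' rule, conditioning on where the gold coin actually is.
If it is in box 1 (prior 1/19): the host has 3 equally likely choices, so probability 1/3; weight (1/19)·(1/3) = 1/57.
If it is in either of boxes 2 and 5 (prior 6/19 each): the host has 3 equally likely choices, so probability 1/3; weight (6/19)·(1/3) = 2/19 each.
If it is in box 3 (prior 4/19): the host has 4 equally likely choices, so probability 1/4; weight (4/19)·(1/4) = 1/19.
If it is in box 4 (prior 2/19): the host opened box 4, so this case is ruled out; weight (2/19)·0 = 0.
The weights sum to 16/57.
So P(the gold coin in box 3 | the host opened box 4) = (1/19) / (16/57) = 3/16.

3/16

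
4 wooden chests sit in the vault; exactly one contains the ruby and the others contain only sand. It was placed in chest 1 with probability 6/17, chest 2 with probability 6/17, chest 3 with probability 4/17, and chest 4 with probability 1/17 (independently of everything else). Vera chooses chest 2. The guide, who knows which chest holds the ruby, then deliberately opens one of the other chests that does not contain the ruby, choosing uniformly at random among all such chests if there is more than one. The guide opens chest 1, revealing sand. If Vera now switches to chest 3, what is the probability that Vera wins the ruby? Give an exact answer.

Condition on the true location of the ruby.
If it is in chest 1 (prior 6/17): the guide opened chest 1, so this case is ruled out; weight (6/17)·0 = 0.
If it is in chest 2 (prior 6/17): the guide has 3 equally likely choices, so probability 1/3; weight (6/17)·(1/3) = 2/17.
If it is in chest 3 (prior 4/17): the guide has 2 equally likely choices, so probability 1/2; weight (4/17)·(1/2) = 2/17.
If it is in chest 4 (prior 1/17): the guide has 2 equally likely choices, so probability 1/2; weight (1/17)·(1/2) = 1/34.
The weights sum to 9/34.
So P(the ruby in chest 3 | the guide opened chest 1) = (2/17) / (9/34) = 4/9.

4/9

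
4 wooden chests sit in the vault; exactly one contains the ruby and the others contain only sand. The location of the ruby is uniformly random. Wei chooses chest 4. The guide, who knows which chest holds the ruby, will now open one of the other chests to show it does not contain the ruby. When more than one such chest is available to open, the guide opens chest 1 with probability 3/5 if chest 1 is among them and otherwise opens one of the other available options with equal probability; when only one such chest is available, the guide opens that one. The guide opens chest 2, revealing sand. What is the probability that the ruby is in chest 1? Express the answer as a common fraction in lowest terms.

Consider each possible location of the ruby in turn.
If it is in chest 1 (prior 1/4): chest 1 holds the prize so is unavailable; the guide chooses uniformly among the 2 others, probability 1/2; weight (1/4)·(1/2) = 1/8.
If it is in chest 2 (prior 1/4): the guide opened chest 2, so this case is ruled out; weight (1/4)·0 = 0.
If it is in chest 3 (prior 1/4): chest 1 is available but not opened, probability 2/5; weight (1/4)·(2/5) = 1/10.
If it is in chest 4 (prior 1/4): chest 1 is available but not opened; chest 2 gets probability (1 − 3/5)/2 = 1/5; weight (1/4)·(1/5) = 1/20.
The weights sum to 11/40.
So P(the ruby in chest 1 | the guide opened chest 2) = (1/8) / (11/40) = 5/11.

5/11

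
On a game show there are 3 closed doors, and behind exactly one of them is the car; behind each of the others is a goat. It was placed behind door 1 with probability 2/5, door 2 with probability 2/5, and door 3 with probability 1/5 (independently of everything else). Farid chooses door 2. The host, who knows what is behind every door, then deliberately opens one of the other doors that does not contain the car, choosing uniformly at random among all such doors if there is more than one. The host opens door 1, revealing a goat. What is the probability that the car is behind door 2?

Consider each possible location of the car in turn.
If it is behind door 1 (prior 2/5): the host opened door 1, so this case is ruled out; weight (2/5)·0 = 0.
If it is behind door 2 (prior 2/5): the host has 2 equally likely choices, so probability 1/2; weight (2/5)·(1/2) = 1/5.
If it is behind door 3 (prior 1/5): the host has no choice, probability 1; weight (1/5)·1 = 1/5.
The weights sum to 2/5.
So P(the car behind door 2 | the host opened door 1) = (1/5) / (2/5) = 1/2.

1/2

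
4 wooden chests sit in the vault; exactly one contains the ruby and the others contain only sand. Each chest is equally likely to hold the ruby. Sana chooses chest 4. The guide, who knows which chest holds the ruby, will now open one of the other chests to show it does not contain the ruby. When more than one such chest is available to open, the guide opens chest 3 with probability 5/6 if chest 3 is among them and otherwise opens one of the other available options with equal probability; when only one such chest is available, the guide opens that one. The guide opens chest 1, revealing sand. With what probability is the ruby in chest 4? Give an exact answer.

1/9

Consider each possible location of the ruby in turn.
If it is in chest 1 (prior 1/4): the guide opened chest 1, so this case is ruled out; weight (1/4)·0 = 0.
If it is in chest 2 (prior 1/4): chest 3 is available but not opened, probability 1/6; weight (1/4)·(1/6) = 1/24.
If it is in chest 3 (prior 1/4): chest 3 holds the prize so is unavailable; the guide chooses uniformly among the 2 others, probability 1/2; weight (1/4)·(1/2) = 1/8.
If it is in chest 4 (prior 1/4): chest 3 is available but not opened; chest 1 gets probability (1 − 5/6)/2 = 1/12; weight (1/4)·(1/12) = 1/48.
The weights sum to 3/16.
So P(the ruby in chest 4 | the guide opened chest 1) = (1/48) / (3/16) = 1/9.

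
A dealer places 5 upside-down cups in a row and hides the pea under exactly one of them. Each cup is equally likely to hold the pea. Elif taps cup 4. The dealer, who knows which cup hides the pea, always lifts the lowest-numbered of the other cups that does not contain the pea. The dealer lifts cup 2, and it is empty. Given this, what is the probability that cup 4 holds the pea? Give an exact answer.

Consider each possible location of the pea in turn.
If it is under cup 1 (prior 1/5): cup 2 is the lowest-numbered option available, probability 1; weight (1/5)·1 = 1/5.
If it is under cup 2 (prior 1/5): the dealer opened cup 2, so this case is ruled out; weight (1/5)·0 = 0.
If it is under any of cups 3, 4, and 5 (prior 1/5 each): the dealer would have opened cup 1 instead, probability 0; weight (1/5)·0 = 0 each.
The weights sum to 1/5.
So P(the pea under cup 4 | the dealer opened cup 2) = 0 / (1/5) = 0.

0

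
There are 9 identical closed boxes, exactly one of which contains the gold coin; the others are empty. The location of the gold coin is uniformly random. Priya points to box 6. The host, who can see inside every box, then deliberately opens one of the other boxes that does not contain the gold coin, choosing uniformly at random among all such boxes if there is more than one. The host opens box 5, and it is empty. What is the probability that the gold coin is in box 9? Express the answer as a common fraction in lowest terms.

Apply Bayes' rule, conditioning on where the gold coin actually is.
If it is in any of boxes 1, 2, 3, 4, 7, 8, and 9 (prior 1/9 each): the host has 7 equally likely choices, so probability 1/7; weight (1/9)·(1/7) = 1/63 each.
If it is in box 5 (prior 1/9): the host opened box 5, so this case is ruled out; weight (1/9)·0 = 0.
If it is in box 6 (prior 1/9): the host has 8 equally likely choices, so probability 1/8; weight (1/9)·(1/8) = 1/72.
The weights sum to 1/8.
So P(the gold coin in box 9 | the host opened box 5) = (1/63) / (1/8) = 8/63.

8/63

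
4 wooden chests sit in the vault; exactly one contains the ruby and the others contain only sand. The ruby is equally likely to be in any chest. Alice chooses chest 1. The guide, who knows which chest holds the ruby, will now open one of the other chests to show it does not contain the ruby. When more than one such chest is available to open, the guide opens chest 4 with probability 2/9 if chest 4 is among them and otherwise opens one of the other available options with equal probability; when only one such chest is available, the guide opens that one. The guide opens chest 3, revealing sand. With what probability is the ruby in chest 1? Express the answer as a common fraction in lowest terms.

Condition on the true location of the ruby.
If it is in chest 1 (prior 1/4): chest 4 is available but not opened; chest 3 gets probability (1 − 2/9)/2 = 7/18; weight (1/4)·(7/18) = 7/72.
If it is in chest 2 (prior 1/4): chest 4 is available but not opened, probability 7/9; weight (1/4)·(7/9) = 7/36.
If it is in chest 3 (prior 1/4): the guide opened chest 3, so this case is ruled out; weight (1/4)·0 = 0.
If it is in chest 4 (prior 1/4): chest 4 holds the prize so is unavailable; the guide chooses uniformly among the 2 others, probability 1/2; weight (1/4)·(1/2) = 1/8.
The weights sum to 5/12.
So P(the ruby in chest 1 | the guide opened chest 3) = (7/72) / (5/12) = 7/30.

7/30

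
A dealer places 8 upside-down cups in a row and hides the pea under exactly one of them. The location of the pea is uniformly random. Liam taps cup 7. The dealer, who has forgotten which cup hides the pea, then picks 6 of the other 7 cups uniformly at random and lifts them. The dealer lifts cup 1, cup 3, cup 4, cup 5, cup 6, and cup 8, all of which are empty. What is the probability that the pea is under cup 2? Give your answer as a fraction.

1/2

Condition on the true location of the pea.
If it is under any of cups 1, 3, 4, 5, 6, and 8 (prior 1/8 each): that cup was opened and seen not to hold the prize — ruled out; weight (1/8)·0 = 0 each.
If it is under either of cups 2 and 7 (prior 1/8 each): the dealer picks exactly this set with probability 1/7 regardless, and none is the prize; weight (1/8)·(1/7) = 1/56 each.
The weights sum to 1/28.
So P(the pea under cup 2 | the dealer opened cup 1, cup 3, cup 4, cup 5, cup 6, and cup 8) = (1/56) / (1/28) = 1/2.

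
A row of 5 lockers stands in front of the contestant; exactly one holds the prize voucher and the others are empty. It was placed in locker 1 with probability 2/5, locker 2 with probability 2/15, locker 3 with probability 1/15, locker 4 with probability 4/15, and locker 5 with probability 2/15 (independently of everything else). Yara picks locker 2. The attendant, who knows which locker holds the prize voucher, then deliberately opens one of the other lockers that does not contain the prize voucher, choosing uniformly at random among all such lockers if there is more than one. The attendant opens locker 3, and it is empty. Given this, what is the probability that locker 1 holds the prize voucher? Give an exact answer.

4/9

Apply Bayes' rule, conditioning on where the prize voucher actually is.
If it is in locker 1 (prior 2/5): the attendant has 3 equally likely choices, so probability 1/3; weight (2/5)·(1/3) = 2/15.
If it is in locker 2 (prior 2/15): the attendant has 4 equally likely choices, so probability 1/4; weight (2/15)·(1/4) = 1/30.
If it is in locker 3 (prior 1/15): the attendant opened locker 3, so this case is ruled out; weight (1/15)·0 = 0.
If it is in locker 4 (prior 4/15): the attendant has 3 equally likely choices, so probability 1/3; weight (4/15)·(1/3) = 4/45.
If it is in locker 5 (prior 2/15): the attendant has 3 equally likely choices, so probability 1/3; weight (2/15)·(1/3) = 2/45.
The weights sum to 3/10.
So P(the prize voucher in locker 1 | the attendant opened locker 3) = (2/15) / (3/10) = 4/9.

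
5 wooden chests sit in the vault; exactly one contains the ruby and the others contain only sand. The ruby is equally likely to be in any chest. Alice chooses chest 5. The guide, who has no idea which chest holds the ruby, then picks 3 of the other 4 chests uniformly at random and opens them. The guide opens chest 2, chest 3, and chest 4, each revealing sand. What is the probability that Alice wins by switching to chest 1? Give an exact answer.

1/2

Consider each possible location of the ruby in turn.
If it is in either of chests 1 and 5 (prior 1/5 each): the guide picks exactly this set with probability 1/4 regardless, and none is the prize; weight (1/5)·(1/4) = 1/20 each.
If it is in any of chests 2, 3, and 4 (prior 1/5 each): that chest was opened and seen not to hold the prize — ruled out; weight (1/5)·0 = 0 each.
The weights sum to 1/10.
So P(the ruby in chest 1 | the guide opened chest 2, chest 3, and chest 4) = (1/20) / (1/10) = 1/2.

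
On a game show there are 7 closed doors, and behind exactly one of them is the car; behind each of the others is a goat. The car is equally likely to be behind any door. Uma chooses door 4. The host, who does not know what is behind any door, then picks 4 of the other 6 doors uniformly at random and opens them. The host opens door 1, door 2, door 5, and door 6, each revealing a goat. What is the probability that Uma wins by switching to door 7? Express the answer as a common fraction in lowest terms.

1/3

Condition on the true location of the car.
If it is behind any of doors 1, 2, 5, and 6 (prior 1/7 each): that door was opened and seen not to hold the prize — ruled out; weight (1/7)·0 = 0 each.
If it is behind any of doors 3, 4, and 7 (prior 1/7 each): the host picks exactly this set with probability 1/15 regardless, and none is the prize; weight (1/7)·(1/15) = 1/105 each.
The weights sum to 1/35.
So P(the car behind door 7 | the host opened door 1, door 2, door 5, and door 6) = (1/105) / (1/35) = 1/3.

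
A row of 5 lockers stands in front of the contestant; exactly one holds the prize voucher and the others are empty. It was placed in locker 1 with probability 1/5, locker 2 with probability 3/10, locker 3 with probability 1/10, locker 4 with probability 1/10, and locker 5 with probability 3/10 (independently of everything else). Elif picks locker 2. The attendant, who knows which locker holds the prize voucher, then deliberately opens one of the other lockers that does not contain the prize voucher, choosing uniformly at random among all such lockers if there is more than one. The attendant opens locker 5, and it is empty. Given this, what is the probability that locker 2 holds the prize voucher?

9/25

Apply Bayes' rule, conditioning on where the prize voucher actually is.
If it is in locker 1 (prior 1/5): the attendant has 3 equally likely choices, so probability 1/3; weight (1/5)·(1/3) = 1/15.
If it is in locker 2 (prior 3/10): the attendant has 4 equally likely choices, so probability 1/4; weight (3/10)·(1/4) = 3/40.
If it is in either of lockers 3 and 4 (prior 1/10 each): the attendant has 3 equally likely choices, so probability 1/3; weight (1/10)·(1/3) = 1/30 each.
If it is in locker 5 (prior 3/10): the attendant opened locker 5, so this case is ruled out; weight (3/10)·0 = 0.
The weights sum to 5/24.
So P(the prize voucher in locker 2 | the attendant opened locker 5) = (3/40) / (5/24) = 9/25.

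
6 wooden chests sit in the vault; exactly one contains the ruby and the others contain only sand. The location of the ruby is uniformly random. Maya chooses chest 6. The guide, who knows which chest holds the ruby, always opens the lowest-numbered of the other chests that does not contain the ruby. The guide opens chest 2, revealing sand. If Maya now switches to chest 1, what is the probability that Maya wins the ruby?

Apply Bayes' rule, conditioning on where the ruby actually is.
If it is in chest 1 (prior 1/6): chest 2 is the lowest-numbered option available, probability 1; weight (1/6)·1 = 1/6.
If it is in chest 2 (prior 1/6): the guide opened chest 2, so this case is ruled out; weight (1/6)·0 = 0.
If it is in any of chests 3, 4, 5, and 6 (prior 1/6 each): the guide would have opened chest 1 instead, probability 0; weight (1/6)·0 = 0 each.
The weights sum to 1/6.
So P(the ruby in chest 1 | the guide opened chest 2) = (1/6) / (1/6) = 1.

1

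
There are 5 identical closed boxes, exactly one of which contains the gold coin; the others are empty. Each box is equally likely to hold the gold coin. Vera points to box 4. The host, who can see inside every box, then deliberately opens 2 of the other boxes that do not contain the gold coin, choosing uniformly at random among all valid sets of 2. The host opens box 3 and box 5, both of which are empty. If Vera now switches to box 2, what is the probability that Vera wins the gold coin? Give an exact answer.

Condition on the true location of the gold coin.
If it is in either of boxes 1 and 2 (prior 1/5 each): the host has 3 equally likely choices, so probability 1/3; weight (1/5)·(1/3) = 1/15 each.
If it is in either of boxes 3 and 5 (prior 1/5 each): that box was opened and seen not to hold the prize — ruled out; weight (1/5)·0 = 0 each.
If it is in box 4 (prior 1/5): the host has 6 equally likely choices, so probability 1/6; weight (1/5)·(1/6) = 1/30.
The weights sum to 1/6.
So P(the gold coin in box 2 | the host opened box 3 and box 5) = (1/15) / (1/6) = 2/5.

2/5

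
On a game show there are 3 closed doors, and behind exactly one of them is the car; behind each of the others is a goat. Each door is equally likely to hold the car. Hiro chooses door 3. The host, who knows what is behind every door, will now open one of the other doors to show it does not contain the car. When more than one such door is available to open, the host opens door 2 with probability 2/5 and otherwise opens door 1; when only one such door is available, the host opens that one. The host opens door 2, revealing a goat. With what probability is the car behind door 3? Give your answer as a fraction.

Apply Bayes' rule, conditioning on where the car actually is.
If it is behind door 1 (prior 1/3): only door 2 is available, probability 1; weight (1/3)·1 = 1/3.
If it is behind door 2 (prior 1/3): the host opened door 2, so this case is ruled out; weight (1/3)·0 = 0.
If it is behind door 3 (prior 1/3): door 2 is available, opened with probability 2/5; weight (1/3)·(2/5) = 2/15.
The weights sum to 7/15.
So P(the car behind door 3 | the host opened door 2) = (2/15) / (7/15) = 2/7.

2/7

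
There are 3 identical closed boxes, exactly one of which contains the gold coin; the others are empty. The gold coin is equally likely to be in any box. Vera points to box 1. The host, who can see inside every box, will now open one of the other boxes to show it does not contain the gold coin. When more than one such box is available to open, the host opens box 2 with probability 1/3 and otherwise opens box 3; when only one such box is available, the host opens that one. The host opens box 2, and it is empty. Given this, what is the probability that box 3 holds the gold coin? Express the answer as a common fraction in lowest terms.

3/4

Consider each possible location of the gold coin in turn.
If it is in box 1 (prior 1/3): box 2 is available, opened with probability 1/3; weight (1/3)·(1/3) = 1/9.
If it is in box 2 (prior 1/3): the host opened box 2, so this case is ruled out; weight (1/3)·0 = 0.
If it is in box 3 (prior 1/3): only box 2 is available, probability 1; weight (1/3)·1 = 1/3.
The weights sum to 4/9.
So P(the gold coin in box 3 | the host opened box 2) = (1/3) / (4/9) = 3/4.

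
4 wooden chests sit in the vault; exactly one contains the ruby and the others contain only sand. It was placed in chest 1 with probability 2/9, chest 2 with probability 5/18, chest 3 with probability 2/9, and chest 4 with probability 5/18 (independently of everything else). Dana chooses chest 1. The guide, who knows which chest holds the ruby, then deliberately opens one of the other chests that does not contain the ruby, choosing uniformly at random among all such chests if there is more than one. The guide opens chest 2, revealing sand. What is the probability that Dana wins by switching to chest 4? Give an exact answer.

3/7

Consider each possible location of the ruby in turn.
If it is in chest 1 (prior 2/9): the guide has 3 equally likely choices, so probability 1/3; weight (2/9)·(1/3) = 2/27.
If it is in chest 2 (prior 5/18): the guide opened chest 2, so this case is ruled out; weight (5/18)·0 = 0.
If it is in chest 3 (prior 2/9): the guide has 2 equally likely choices, so probability 1/2; weight (2/9)·(1/2) = 1/9.
If it is in chest 4 (prior 5/18): the guide has 2 equally likely choices, so probability 1/2; weight (5/18)·(1/2) = 5/36.
The weights sum to 35/108.
So P(the ruby in chest 4 | the guide opened chest 2) = (5/36) / (35/108) = 3/7.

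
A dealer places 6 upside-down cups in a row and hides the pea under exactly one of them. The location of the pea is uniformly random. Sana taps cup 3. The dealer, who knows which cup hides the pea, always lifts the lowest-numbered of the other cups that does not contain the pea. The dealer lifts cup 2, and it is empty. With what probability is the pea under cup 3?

Condition on the true location of the pea.
If it is under cup 1 (prior 1/6): cup 2 is the lowest-numbered option available, probability 1; weight (1/6)·1 = 1/6.
If it is under cup 2 (prior 1/6): the dealer opened cup 2, so this case is ruled out; weight (1/6)·0 = 0.
If it is under any of cups 3, 4, 5, and 6 (prior 1/6 each): the dealer would have opened cup 1 instead, probability 0; weight (1/6)·0 = 0 each.
The weights sum to 1/6.
So P(the pea under cup 3 | the dealer opened cup 2) = 0 / (1/6) = 0.

0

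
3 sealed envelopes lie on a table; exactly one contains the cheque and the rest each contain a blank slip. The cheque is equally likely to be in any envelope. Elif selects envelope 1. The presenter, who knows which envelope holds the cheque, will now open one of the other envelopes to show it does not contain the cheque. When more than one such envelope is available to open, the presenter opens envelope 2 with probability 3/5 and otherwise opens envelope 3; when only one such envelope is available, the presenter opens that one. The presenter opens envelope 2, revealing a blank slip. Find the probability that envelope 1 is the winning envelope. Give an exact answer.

Apply Bayes' rule, conditioning on where the cheque actually is.
If it is in envelope 1 (prior 1/3): envelope 2 is available, opened with probability 3/5; weight (1/3)·(3/5) = 1/5.
If it is in envelope 2 (prior 1/3): the presenter opened envelope 2, so this case is ruled out; weight (1/3)·0 = 0.
If it is in envelope 3 (prior 1/3): only envelope 2 is available, probability 1; weight (1/3)·1 = 1/3.
The weights sum to 8/15.
So P(the cheque in envelope 1 | the presenter opened envelope 2) = (1/5) / (8/15) = 3/8.

3/8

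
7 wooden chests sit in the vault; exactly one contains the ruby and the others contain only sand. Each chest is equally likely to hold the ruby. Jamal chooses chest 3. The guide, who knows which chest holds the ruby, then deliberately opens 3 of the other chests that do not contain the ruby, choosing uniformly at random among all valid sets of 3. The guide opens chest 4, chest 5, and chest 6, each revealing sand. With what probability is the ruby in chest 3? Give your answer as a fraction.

Apply Bayes' rule, conditioning on where the ruby actually is.
If it is in any of chests 1, 2, and 7 (prior 1/7 each): the guide has 10 equally likely choices, so probability 1/10; weight (1/7)·(1/10) = 1/70 each.
If it is in chest 3 (prior 1/7): the guide has 20 equally likely choices, so probability 1/20; weight (1/7)·(1/20) = 1/140.
If it is in any of chests 4, 5, and 6 (prior 1/7 each): that chest was opened and seen not to hold the prize — ruled out; weight (1/7)·0 = 0 each.
The weights sum to 1/20.
So P(the ruby in chest 3 | the guide opened chest 4, chest 5, and chest 6) = (1/140) / (1/20) = 1/7.

1/7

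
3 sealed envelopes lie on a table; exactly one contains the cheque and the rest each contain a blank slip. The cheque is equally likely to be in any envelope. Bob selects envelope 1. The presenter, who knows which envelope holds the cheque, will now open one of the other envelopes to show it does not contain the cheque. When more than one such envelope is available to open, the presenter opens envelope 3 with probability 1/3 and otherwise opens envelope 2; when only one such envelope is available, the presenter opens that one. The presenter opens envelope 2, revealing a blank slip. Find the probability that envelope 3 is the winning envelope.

Consider each possible location of the cheque in turn.
If it is in envelope 1 (prior 1/3): envelope 3 is available but not opened, probability 2/3; weight (1/3)·(2/3) = 2/9.
If it is in envelope 2 (prior 1/3): the presenter opened envelope 2, so this case is ruled out; weight (1/3)·0 = 0.
If it is in envelope 3 (prior 1/3): only envelope 2 is available, probability 1; weight (1/3)·1 = 1/3.
The weights sum to 5/9.
So P(the cheque in envelope 3 | the presenter opened envelope 2) = (1/3) / (5/9) = 3/5.

3/5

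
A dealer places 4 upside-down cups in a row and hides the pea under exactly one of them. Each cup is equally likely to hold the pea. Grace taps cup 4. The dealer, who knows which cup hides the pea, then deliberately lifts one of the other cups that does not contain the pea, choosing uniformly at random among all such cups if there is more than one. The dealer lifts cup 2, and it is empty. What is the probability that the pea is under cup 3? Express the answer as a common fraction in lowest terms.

Apply Bayes' rule, conditioning on where the pea actually is.
If it is under either of cups 1 and 3 (prior 1/4 each): the dealer has 2 equally likely choices, so probability 1/2; weight (1/4)·(1/2) = 1/8 each.
If it is under cup 2 (prior 1/4): the dealer opened cup 2, so this case is ruled out; weight (1/4)·0 = 0.
If it is under cup 4 (prior 1/4): the dealer has 3 equally likely choices, so probability 1/3; weight (1/4)·(1/3) = 1/12.
The weights sum to 1/3.
So P(the pea under cup 3 | the dealer opened cup 2) = (1/8) / (1/3) = 3/8.

3/8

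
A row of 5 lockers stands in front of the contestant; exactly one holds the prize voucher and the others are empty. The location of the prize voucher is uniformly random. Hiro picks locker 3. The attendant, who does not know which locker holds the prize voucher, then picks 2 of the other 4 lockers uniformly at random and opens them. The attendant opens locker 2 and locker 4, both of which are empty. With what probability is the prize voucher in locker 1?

Because the attendant chose which lockers to open without knowing where the prize voucher is, the choice is independent of the prize location. Learning that none of the 2 opened lockers holds the prize voucher simply rules out those 2 locations and leaves the remaining 3 lockers still equally likely by symmetry.
So P(the prize voucher in locker 1) = 1/3.

1/3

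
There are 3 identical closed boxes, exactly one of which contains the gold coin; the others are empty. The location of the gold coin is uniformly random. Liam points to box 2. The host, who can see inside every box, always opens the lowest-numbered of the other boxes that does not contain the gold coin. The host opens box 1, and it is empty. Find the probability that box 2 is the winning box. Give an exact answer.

Apply Bayes' rule, conditioning on where the gold coin actually is.
If it is in box 1 (prior 1/3): the host opened box 1, so this case is ruled out; weight (1/3)·0 = 0.
If it is in either of boxes 2 and 3 (prior 1/3 each): box 1 is the lowest-numbered option available, probability 1; weight (1/3)·1 = 1/3 each.
The weights sum to 2/3.
So P(the gold coin in box 2 | the host opened box 1) = (1/3) / (2/3) = 1/2.

1/2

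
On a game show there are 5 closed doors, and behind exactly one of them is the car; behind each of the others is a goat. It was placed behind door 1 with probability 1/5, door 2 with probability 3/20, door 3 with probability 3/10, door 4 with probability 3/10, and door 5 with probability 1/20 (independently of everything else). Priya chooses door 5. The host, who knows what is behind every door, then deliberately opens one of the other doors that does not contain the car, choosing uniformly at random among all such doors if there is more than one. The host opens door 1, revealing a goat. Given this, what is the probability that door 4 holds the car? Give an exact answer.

8/21

Consider each possible location of the car in turn.
If it is behind door 1 (prior 1/5): the host opened door 1, so this case is ruled out; weight (1/5)·0 = 0.
If it is behind door 2 (prior 3/20): the host has 3 equally likely choices, so probability 1/3; weight (3/20)·(1/3) = 1/20.
If it is behind either of doors 3 and 4 (prior 3/10 each): the host has 3 equally likely choices, so probability 1/3; weight (3/10)·(1/3) = 1/10 each.
If it is behind door 5 (prior 1/20): the host has 4 equally likely choices, so probability 1/4; weight (1/20)·(1/4) = 1/80.
The weights sum to 21/80.
So P(the car behind door 4 | the host opened door 1) = (1/10) / (21/80) = 8/21.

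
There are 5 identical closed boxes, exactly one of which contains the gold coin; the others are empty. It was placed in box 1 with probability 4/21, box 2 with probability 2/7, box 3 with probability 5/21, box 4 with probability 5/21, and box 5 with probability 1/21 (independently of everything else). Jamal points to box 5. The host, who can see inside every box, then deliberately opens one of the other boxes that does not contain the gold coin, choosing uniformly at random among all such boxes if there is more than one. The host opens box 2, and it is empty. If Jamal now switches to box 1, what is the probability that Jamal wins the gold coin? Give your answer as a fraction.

Apply Bayes' rule, conditioning on where the gold coin actually is.
If it is in box 1 (prior 4/21): the host has 3 equally likely choices, so probability 1/3; weight (4/21)·(1/3) = 4/63.
If it is in box 2 (prior 2/7): the host opened box 2, so this case is ruled out; weight (2/7)·0 = 0.
If it is in either of boxes 3 and 4 (prior 5/21 each): the host has 3 equally likely choices, so probability 1/3; weight (5/21)·(1/3) = 5/63 each.
If it is in box 5 (prior 1/21): the host has 4 equally likely choices, so probability 1/4; weight (1/21)·(1/4) = 1/84.
The weights sum to 59/252.
So P(the gold coin in box 1 | the host opened box 2) = (4/63) / (59/252) = 16/59.

16/59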